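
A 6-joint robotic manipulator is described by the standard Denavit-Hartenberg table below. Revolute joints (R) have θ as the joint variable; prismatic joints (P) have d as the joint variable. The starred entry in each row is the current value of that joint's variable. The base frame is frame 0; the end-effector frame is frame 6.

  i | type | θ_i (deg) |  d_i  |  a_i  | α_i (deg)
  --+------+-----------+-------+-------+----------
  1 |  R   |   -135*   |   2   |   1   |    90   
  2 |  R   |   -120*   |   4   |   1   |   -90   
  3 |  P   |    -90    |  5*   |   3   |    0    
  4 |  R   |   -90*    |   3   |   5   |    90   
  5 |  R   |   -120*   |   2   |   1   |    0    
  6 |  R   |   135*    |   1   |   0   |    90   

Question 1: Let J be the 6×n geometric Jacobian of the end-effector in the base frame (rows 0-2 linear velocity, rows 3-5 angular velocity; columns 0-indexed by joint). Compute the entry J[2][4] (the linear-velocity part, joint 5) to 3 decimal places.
1.000

axis z_4 = (0.7071,-0.7071,-0.0000); lever o_n−o_4 = (2.8284,-1.4142,0.0000)
cross product → J_v[:, 4] = (-0.0000,-0.0000,1.0000)
J_ω[:, 4] = z_4
entry J[2][4] = 1.0000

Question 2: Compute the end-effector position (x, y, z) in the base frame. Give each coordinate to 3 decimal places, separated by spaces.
after link 1: o_1 = (-0.7071, -0.7071, 2.0000)
after link 2: o_2 = (-3.1820, 2.4749, 1.1340)
after link 3: o_3 = (-8.3652, 1.5343, -1.3660)
after link 4: o_4 = (-11.9700, -2.0706, 1.4641)
after link 5: o_5 = (-9.8487, -2.7777, 1.4641)
after link 6: o_6 = (-9.1416, -3.4848, 1.4641)

-9.142 -3.485 1.464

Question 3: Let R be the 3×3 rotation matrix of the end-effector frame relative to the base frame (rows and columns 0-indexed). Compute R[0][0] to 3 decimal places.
-0.500

End-effector x-axis (col 0 of R) = (-0.5000,-0.5000,0.7071)
R[0][0] = -0.5000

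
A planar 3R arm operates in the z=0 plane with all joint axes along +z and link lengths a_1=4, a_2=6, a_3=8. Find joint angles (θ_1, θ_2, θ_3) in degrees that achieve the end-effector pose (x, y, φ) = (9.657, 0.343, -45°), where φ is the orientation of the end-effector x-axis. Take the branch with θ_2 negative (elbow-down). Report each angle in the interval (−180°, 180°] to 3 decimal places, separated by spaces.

112.619 -90.001 -67.618

wrist centre = target − a_3·(cos φ, sin φ) = (4.0001, 5.9999)
cos θ_2 = (51.9994−4²−6²)/(2·4·6) = -0.0000; θ_2 = -90.0007° (elbow-down)
β = atan2(5.9999,4.0001) = 56.3083°; ψ = atan2(-6.0000,3.9999) = -56.3104°
θ_1 = β − ψ = 112.6187°
θ_3 = φ − θ_1 − θ_2 = -67.6180° (wrapped to (-180°,180°])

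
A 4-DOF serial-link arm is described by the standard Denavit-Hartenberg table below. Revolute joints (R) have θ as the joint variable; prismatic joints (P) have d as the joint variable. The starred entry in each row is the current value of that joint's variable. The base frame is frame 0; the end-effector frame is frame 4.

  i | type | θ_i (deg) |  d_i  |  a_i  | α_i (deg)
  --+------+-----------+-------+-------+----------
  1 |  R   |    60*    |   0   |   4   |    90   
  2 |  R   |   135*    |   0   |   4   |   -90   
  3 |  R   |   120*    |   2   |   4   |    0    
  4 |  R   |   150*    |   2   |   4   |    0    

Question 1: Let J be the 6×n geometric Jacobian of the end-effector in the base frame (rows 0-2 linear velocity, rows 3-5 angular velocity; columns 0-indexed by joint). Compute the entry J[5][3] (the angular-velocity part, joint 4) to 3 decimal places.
axis z_3 = (-0.3536,-0.6124,-0.7071); lever o_n−o_3 = (2.7570,-3.2247,-1.4142)
cross product → J_v[:, 3] = (-1.4142,-2.4495,2.8284)
J_ω[:, 3] = z_3
entry J[5][3] = -0.7071

-0.707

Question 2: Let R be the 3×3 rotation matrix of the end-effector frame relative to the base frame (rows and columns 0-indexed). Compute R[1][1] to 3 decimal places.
End-effector y-axis (col 1 of R) = (-0.3536,-0.6124,0.7071)
R[1][1] = -0.6124

-0.612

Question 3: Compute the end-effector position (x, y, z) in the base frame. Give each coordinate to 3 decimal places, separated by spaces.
0.343 -0.478 -1.414

after link 1: o_1 = (2.0000, 3.4641, 0.0000)
after link 2: o_2 = (0.5858, 1.0146, 2.8284)
after link 3: o_3 = (-2.4142, 2.7467, 0.0000)
after link 4: o_4 = (0.3428, -0.4781, -1.4142)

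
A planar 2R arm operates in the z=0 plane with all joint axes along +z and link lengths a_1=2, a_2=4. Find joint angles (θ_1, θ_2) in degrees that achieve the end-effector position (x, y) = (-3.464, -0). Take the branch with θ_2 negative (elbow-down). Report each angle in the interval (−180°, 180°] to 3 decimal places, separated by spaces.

-89.997 -120.003

cos θ_2 = (11.9993−2²−4²)/(2·2·4) = -0.5000; θ_2 = -120.0029° (elbow-down)
β = atan2(-0.0000,-3.4640) = -180.0000°; ψ = atan2(-3.4640,-0.0002) = -90.0029°
θ_1 = β − ψ = -89.9971°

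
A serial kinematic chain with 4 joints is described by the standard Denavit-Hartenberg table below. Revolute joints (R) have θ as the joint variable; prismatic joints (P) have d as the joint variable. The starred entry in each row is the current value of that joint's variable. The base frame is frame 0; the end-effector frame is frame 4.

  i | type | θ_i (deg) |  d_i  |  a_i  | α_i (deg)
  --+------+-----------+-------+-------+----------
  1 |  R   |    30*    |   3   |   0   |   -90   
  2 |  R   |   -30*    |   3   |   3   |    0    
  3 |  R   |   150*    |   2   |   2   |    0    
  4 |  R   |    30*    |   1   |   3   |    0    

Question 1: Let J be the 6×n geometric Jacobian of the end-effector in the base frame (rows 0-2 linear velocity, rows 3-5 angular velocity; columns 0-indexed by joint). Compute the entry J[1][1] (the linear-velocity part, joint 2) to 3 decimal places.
-0.866

axis z_1 = (-0.5000,0.8660,0.0000); lever o_n−o_1 = (-3.8660,4.6962,-1.7321)
cross product → J_v[:, 1] = (-1.5000,-0.8660,1.0000)
J_ω[:, 1] = z_1
entry J[1][1] = -0.8660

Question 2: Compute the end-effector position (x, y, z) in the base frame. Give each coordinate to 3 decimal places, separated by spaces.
-3.866 4.696 1.268

after link 1: o_1 = (0.0000, 0.0000, 3.0000)
after link 2: o_2 = (0.7500, 3.8971, 4.5000)
after link 3: o_3 = (-1.1160, 5.1292, 2.7679)
after link 4: o_4 = (-3.8660, 4.6962, 1.2679)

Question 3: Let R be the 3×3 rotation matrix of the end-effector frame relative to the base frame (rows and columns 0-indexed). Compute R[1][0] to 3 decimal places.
End-effector x-axis (col 0 of R) = (-0.7500,-0.4330,-0.5000)
R[1][0] = -0.4330

-0.433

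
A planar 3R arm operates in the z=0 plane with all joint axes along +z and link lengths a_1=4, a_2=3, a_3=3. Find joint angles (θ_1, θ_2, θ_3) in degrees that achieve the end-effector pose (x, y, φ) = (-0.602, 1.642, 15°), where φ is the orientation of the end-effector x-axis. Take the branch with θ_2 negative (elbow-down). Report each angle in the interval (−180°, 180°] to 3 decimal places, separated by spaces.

wrist centre = target − a_3·(cos φ, sin φ) = (-3.4998, 0.8655)
cos θ_2 = (12.9976−4²−3²)/(2·4·3) = -0.5001; θ_2 = -120.0066° (elbow-down)
β = atan2(0.8655,-3.4998) = 166.1087°; ψ = atan2(-2.5979,2.4997) = -46.1036°
θ_1 = β − ψ = 212.2123°
θ_3 = φ − θ_1 − θ_2 = -77.2057° (wrapped to (-180°,180°])

-147.788 -120.007 -77.206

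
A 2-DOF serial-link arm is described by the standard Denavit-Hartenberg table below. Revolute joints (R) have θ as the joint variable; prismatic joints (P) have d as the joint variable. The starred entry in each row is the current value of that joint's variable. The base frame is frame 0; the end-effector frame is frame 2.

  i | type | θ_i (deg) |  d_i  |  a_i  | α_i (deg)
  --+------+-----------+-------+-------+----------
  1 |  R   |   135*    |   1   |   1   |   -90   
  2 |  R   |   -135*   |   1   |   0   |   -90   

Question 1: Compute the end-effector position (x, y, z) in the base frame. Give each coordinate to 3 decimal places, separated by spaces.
after link 1: o_1 = (-0.7071, 0.7071, 1.0000)
after link 2: o_2 = (-1.4142, 0.0000, 1.0000)

-1.414 0.000 1.000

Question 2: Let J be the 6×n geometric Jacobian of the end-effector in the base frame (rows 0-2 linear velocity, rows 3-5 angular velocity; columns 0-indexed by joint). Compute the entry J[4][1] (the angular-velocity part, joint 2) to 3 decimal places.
axis z_1 = (-0.7071,-0.7071,0.0000); lever o_n−o_1 = (-0.7071,-0.7071,0.0000)
cross product → J_v[:, 1] = (0.0000,-0.0000,0.0000)
J_ω[:, 1] = z_1
entry J[4][1] = -0.7071

-0.707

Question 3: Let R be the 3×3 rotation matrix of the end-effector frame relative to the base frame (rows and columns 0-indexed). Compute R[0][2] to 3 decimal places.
-0.500

End-effector z-axis (col 2 of R) = (-0.5000,0.5000,0.7071)
R[0][2] = -0.5000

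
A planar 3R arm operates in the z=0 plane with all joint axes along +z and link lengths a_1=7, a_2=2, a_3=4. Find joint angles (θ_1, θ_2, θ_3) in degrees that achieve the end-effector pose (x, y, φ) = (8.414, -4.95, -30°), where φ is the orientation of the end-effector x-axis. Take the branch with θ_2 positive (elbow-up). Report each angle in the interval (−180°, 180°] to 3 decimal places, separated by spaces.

-45.003 134.991 -119.988

wrist centre = target − a_3·(cos φ, sin φ) = (4.9499, -2.9500)
cos θ_2 = (33.2040−7²−2²)/(2·7·2) = -0.7070; θ_2 = 134.9914° (elbow-up)
β = atan2(-2.9500,4.9499) = -30.7938°; ψ = atan2(1.4144,5.5860) = 14.2092°
θ_1 = β − ψ = -45.0029°
θ_3 = φ − θ_1 − θ_2 = -119.9884° (wrapped to (-180°,180°])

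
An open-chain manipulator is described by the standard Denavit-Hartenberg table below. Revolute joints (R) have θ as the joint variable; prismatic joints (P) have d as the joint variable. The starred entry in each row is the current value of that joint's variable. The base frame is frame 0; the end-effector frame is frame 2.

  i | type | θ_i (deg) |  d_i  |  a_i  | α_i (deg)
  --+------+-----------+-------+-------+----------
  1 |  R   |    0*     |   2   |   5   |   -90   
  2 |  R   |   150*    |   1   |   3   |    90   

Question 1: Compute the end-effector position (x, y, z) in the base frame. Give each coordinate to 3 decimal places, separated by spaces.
2.402 1.000 0.500

after link 1: o_1 = (5.0000, 0.0000, 2.0000)
after link 2: o_2 = (2.4019, 1.0000, 0.5000)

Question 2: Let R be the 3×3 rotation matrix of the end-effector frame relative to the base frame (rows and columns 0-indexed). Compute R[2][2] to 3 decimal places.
End-effector z-axis (col 2 of R) = (0.5000,0.0000,-0.8660)
R[2][2] = -0.8660

-0.866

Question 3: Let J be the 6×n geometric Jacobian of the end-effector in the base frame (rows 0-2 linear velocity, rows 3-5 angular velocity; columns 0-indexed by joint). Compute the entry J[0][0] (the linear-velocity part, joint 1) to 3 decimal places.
-1.000

axis z_0 = ẑ; lever o_n−o_0 = (2.4019,1.0000,0.5000)
cross product → J_v[:, 0] = (-1.0000,2.4019,0.0000)
J_ω[:, 0] = z_0
entry J[0][0] = -1.0000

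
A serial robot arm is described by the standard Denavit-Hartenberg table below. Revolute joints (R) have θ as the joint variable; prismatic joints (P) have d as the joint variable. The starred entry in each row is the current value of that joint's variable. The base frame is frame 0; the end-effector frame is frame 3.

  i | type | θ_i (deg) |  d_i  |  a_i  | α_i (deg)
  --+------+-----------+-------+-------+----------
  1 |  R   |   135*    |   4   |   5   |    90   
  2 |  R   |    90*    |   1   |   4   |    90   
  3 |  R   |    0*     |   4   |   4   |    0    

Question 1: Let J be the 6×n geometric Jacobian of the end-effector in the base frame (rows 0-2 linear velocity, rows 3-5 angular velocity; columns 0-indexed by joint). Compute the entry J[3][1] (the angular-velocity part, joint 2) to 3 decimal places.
axis z_1 = (0.7071,0.7071,0.0000); lever o_n−o_1 = (-2.1213,3.5355,8.0000)
cross product → J_v[:, 1] = (5.6569,-5.6569,4.0000)
J_ω[:, 1] = z_1
entry J[3][1] = 0.7071

0.707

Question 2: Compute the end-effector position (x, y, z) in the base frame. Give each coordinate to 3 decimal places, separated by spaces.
after link 1: o_1 = (-3.5355, 3.5355, 4.0000)
after link 2: o_2 = (-2.8284, 4.2426, 8.0000)
after link 3: o_3 = (-5.6569, 7.0711, 12.0000)

-5.657 7.071 12.000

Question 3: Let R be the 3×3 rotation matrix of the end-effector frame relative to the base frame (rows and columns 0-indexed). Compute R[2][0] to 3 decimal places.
End-effector x-axis (col 0 of R) = (-0.0000,0.0000,1.0000)
R[2][0] = 1.0000

1.000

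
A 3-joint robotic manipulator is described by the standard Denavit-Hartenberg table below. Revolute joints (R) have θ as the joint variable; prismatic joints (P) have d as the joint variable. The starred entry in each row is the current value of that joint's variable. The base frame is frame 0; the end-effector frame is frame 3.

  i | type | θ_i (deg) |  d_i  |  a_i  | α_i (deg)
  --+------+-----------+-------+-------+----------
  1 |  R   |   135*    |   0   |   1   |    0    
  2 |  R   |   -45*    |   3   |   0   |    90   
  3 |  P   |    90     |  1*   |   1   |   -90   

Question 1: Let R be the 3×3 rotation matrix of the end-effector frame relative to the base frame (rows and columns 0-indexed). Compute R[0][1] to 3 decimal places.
End-effector y-axis (col 1 of R) = (-1.0000,-0.0000,-0.0000)
R[0][1] = -1.0000

-1.000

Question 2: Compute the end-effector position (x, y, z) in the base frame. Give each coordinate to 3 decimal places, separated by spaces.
after link 1: o_1 = (-0.7071, 0.7071, 0.0000)
after link 2: o_2 = (-0.7071, 0.7071, 3.0000)
after link 3: o_3 = (0.2929, 0.7071, 4.0000)

0.293 0.707 4.000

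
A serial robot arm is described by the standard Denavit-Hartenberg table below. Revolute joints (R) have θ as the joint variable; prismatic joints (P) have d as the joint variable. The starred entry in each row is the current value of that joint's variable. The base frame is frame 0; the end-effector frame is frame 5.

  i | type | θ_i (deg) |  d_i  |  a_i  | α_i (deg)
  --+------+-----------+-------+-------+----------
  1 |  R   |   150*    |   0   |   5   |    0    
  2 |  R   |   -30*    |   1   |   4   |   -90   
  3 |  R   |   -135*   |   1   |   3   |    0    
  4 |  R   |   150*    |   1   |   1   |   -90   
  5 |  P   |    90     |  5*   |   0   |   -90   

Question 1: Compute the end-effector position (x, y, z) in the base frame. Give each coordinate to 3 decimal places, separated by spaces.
-6.837 2.843 -1.967

after link 1: o_1 = (-4.3301, 2.5000, 0.0000)
after link 2: o_2 = (-6.3301, 5.9641, 1.0000)
after link 3: o_3 = (-6.1355, 3.6270, 3.1213)
after link 4: o_4 = (-7.4845, 3.9635, 2.8625)
after link 5: o_5 = (-6.8374, 2.8428, -1.9671)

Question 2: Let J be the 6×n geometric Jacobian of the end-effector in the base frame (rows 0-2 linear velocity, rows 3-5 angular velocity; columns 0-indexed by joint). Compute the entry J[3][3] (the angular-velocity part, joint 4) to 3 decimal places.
axis z_3 = (-0.8660,-0.5000,0.0000); lever o_n−o_3 = (-0.7019,-0.7842,-5.0884)
cross product → J_v[:, 3] = (2.5442,-4.4067,0.3282)
J_ω[:, 3] = z_3
entry J[3][3] = -0.8660

-0.866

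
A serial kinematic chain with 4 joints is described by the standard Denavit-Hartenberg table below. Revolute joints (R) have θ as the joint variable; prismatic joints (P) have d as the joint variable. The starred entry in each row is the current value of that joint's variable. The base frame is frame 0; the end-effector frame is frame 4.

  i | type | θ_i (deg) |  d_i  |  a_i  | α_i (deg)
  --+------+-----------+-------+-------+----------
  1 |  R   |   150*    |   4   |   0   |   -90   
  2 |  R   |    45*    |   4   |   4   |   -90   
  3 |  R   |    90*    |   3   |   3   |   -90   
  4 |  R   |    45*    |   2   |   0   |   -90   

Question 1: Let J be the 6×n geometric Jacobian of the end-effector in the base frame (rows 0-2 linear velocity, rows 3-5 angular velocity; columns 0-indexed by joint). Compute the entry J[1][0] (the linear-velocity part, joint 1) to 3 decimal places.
0.112

axis z_0 = ẑ; lever o_n−o_0 = (0.1124,-1.2196,0.4645)
cross product → J_v[:, 0] = (1.2196,0.1124,-0.0000)
J_ω[:, 0] = z_0
entry J[1][0] = 0.1124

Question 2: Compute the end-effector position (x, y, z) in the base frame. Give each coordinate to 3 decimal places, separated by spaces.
after link 1: o_1 = (0.0000, 0.0000, 4.0000)
after link 2: o_2 = (-4.4495, -2.0499, 1.1716)
after link 3: o_3 = (-1.1124, -0.5125, -0.9497)
after link 4: o_4 = (0.1124, -1.2196, 0.4645)

0.112 -1.220 0.464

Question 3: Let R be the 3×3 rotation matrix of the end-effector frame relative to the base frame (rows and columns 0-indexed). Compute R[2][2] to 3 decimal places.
End-effector z-axis (col 2 of R) = (-0.7866,-0.3624,0.5000)
R[2][2] = 0.5000

0.500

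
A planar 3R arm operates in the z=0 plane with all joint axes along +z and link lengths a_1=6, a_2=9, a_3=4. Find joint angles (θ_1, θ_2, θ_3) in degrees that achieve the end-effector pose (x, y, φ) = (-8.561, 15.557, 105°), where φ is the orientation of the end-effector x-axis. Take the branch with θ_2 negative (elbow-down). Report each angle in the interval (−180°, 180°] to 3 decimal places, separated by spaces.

wrist centre = target − a_3·(cos φ, sin φ) = (-7.5257, 11.6933)
cos θ_2 = (193.3697−6²−9²)/(2·6·9) = 0.7071; θ_2 = -44.9984° (elbow-down)
β = atan2(11.6933,-7.5257) = 122.7650°; ψ = atan2(-6.3638,12.3641) = -27.2347°
θ_1 = β − ψ = 149.9998°
θ_3 = φ − θ_1 − θ_2 = -0.0014° (wrapped to (-180°,180°])

150.000 -44.998 -0.001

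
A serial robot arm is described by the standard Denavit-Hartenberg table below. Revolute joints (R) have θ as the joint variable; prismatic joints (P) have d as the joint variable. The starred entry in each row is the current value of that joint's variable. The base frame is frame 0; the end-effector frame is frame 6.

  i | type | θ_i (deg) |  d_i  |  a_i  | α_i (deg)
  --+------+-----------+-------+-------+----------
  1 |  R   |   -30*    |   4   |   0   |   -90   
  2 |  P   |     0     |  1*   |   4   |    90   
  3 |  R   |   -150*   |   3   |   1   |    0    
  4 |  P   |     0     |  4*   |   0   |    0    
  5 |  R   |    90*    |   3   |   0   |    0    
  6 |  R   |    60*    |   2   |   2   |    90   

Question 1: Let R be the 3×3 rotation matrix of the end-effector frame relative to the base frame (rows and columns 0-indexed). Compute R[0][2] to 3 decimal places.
-0.500

End-effector z-axis (col 2 of R) = (-0.5000,-0.8660,0.0000)
R[0][2] = -0.5000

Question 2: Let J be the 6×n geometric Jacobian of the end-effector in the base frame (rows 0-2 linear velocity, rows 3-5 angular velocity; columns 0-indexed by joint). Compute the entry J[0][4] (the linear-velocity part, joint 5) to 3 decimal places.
axis z_4 = (0.0000,0.0000,1.0000); lever o_n−o_4 = (1.7321,-1.0000,5.0000)
cross product → J_v[:, 4] = (1.0000,1.7321,-0.0000)
J_ω[:, 4] = z_4
entry J[0][4] = 1.0000

1.000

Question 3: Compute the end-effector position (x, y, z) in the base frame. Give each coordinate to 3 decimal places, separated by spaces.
after link 1: o_1 = (0.0000, 0.0000, 4.0000)
after link 2: o_2 = (3.9641, -1.1340, 4.0000)
after link 3: o_3 = (2.9641, -1.1340, 7.0000)
after link 4: o_4 = (2.9641, -1.1340, 11.0000)
after link 5: o_5 = (2.9641, -1.1340, 14.0000)
after link 6: o_6 = (4.6962, -2.1340, 16.0000)

4.696 -2.134 16.000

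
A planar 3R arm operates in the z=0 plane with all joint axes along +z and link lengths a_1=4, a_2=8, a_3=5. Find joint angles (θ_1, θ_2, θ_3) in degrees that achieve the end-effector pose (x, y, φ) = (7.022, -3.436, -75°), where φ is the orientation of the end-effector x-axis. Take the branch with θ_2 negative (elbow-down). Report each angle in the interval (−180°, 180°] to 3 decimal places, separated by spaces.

119.991 -134.992 -59.998

wrist centre = target − a_3·(cos φ, sin φ) = (5.7279, 1.3936)
cos θ_2 = (34.7511−4²−8²)/(2·4·8) = -0.7070; θ_2 = -134.9925° (elbow-down)
β = atan2(1.3936,5.7279) = 13.6747°; ψ = atan2(-5.6576,-1.6561) = -106.3160°
θ_1 = β − ψ = 119.9907°
θ_3 = φ − θ_1 − θ_2 = -59.9982° (wrapped to (-180°,180°])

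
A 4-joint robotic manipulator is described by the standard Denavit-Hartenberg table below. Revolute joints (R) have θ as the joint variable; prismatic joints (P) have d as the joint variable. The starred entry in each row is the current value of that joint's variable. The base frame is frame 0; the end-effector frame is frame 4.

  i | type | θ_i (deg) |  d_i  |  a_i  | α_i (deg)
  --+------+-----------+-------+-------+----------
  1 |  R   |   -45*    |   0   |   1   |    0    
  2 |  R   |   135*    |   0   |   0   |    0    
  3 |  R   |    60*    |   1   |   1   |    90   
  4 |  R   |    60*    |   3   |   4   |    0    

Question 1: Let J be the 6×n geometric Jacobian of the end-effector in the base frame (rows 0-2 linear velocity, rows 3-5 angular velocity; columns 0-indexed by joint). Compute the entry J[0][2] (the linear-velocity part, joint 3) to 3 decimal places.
-4.098

axis z_2 = (0.0000,0.0000,1.0000); lever o_n−o_2 = (-1.0981,4.0981,4.4641)
cross product → J_v[:, 2] = (-4.0981,-1.0981,0.0000)
J_ω[:, 2] = z_2
entry J[0][2] = -4.0981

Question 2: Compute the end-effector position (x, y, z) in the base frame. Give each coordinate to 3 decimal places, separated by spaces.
after link 1: o_1 = (0.7071, -0.7071, 0.0000)
after link 2: o_2 = (0.7071, -0.7071, 0.0000)
after link 3: o_3 = (-0.1589, -0.2071, 1.0000)
after link 4: o_4 = (-0.3910, 3.3910, 4.4641)

-0.391 3.391 4.464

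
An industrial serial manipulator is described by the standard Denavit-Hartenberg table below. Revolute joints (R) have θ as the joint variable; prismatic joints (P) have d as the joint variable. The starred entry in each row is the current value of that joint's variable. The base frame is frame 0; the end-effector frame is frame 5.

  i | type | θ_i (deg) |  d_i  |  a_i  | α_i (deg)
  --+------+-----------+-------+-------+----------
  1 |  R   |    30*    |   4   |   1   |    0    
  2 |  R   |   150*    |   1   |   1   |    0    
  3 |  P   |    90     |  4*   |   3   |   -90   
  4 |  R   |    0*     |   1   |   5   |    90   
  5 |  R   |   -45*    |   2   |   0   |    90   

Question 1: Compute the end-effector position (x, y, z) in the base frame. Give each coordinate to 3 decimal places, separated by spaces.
after link 1: o_1 = (0.8660, 0.5000, 4.0000)
after link 2: o_2 = (-0.1340, 0.5000, 5.0000)
after link 3: o_3 = (-0.1340, -2.5000, 9.0000)
after link 4: o_4 = (0.8660, -7.5000, 9.0000)
after link 5: o_5 = (0.8660, -7.5000, 11.0000)

0.866 -7.500 11.000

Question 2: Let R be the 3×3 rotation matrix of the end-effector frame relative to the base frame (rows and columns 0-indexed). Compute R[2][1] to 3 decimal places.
End-effector y-axis (col 1 of R) = (0.0000,-0.0000,1.0000)
R[2][1] = 1.0000

1.000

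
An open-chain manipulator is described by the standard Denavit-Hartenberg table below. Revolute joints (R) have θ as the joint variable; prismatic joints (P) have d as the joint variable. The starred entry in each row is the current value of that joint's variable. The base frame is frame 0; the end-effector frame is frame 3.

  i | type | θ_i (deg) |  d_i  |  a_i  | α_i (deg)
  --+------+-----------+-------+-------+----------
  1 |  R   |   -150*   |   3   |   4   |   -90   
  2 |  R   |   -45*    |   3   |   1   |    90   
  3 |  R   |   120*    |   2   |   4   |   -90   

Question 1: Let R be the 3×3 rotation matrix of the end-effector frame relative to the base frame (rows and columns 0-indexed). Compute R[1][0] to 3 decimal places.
-0.573

End-effector x-axis (col 0 of R) = (0.7392,-0.5732,-0.3536)
R[1][0] = -0.5732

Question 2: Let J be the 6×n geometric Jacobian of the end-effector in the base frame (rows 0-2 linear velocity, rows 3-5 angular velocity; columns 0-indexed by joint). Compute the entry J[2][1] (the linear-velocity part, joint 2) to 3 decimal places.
2.121

axis z_1 = (0.5000,-0.8660,0.0000); lever o_n−o_1 = (5.0692,-4.5374,0.7071)
cross product → J_v[:, 1] = (-0.6124,-0.3536,2.1213)
J_ω[:, 1] = z_1
entry J[2][1] = 2.1213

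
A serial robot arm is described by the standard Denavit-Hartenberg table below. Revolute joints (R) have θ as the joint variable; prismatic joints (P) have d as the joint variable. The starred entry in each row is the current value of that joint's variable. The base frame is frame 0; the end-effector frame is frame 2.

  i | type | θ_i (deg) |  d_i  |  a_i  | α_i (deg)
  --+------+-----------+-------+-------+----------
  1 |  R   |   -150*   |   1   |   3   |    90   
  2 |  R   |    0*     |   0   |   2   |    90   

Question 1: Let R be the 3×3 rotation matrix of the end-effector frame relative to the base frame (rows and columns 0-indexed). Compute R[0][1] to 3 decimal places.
End-effector y-axis (col 1 of R) = (-0.5000,0.8660,0.0000)
R[0][1] = -0.5000

-0.500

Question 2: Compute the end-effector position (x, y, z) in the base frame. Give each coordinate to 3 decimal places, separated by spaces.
after link 1: o_1 = (-2.5981, -1.5000, 1.0000)
after link 2: o_2 = (-4.3301, -2.5000, 1.0000)

-4.330 -2.500 1.000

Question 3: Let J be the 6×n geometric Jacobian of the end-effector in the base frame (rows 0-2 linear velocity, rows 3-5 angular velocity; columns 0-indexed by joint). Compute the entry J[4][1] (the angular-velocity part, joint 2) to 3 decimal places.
axis z_1 = (-0.5000,0.8660,0.0000); lever o_n−o_1 = (-1.7321,-1.0000,0.0000)
cross product → J_v[:, 1] = (0.0000,-0.0000,2.0000)
J_ω[:, 1] = z_1
entry J[4][1] = 0.8660

0.866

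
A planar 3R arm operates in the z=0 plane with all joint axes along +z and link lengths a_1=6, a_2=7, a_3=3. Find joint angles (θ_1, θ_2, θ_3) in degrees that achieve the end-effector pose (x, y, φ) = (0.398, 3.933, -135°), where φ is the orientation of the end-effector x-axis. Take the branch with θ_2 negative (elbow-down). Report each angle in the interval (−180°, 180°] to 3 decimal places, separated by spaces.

134.995 -119.999 -149.996

wrist centre = target − a_3·(cos φ, sin φ) = (2.5193, 6.0543)
cos θ_2 = (43.0018−6²−7²)/(2·6·7) = -0.5000; θ_2 = -119.9986° (elbow-down)
β = atan2(6.0543,2.5193) = 67.4069°; ψ = atan2(-6.0623,2.5001) = -67.5882°
θ_1 = β − ψ = 134.9950°
θ_3 = φ − θ_1 − θ_2 = -149.9964° (wrapped to (-180°,180°])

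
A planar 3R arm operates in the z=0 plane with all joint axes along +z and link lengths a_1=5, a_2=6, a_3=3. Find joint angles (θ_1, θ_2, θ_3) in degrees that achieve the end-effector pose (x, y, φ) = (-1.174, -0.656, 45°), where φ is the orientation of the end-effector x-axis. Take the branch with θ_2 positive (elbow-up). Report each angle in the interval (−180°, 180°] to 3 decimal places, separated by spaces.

wrist centre = target − a_3·(cos φ, sin φ) = (-3.2953, -2.7773)
cos θ_2 = (18.5726−5²−6²)/(2·5·6) = -0.7071; θ_2 = 135.0013° (elbow-up)
β = atan2(-2.7773,-3.2953) = -139.8756°; ψ = atan2(4.2425,0.7573) = 79.8797°
θ_1 = β − ψ = -219.7552°
θ_3 = φ − θ_1 − θ_2 = 129.7540° (wrapped to (-180°,180°])

140.245 135.001 129.754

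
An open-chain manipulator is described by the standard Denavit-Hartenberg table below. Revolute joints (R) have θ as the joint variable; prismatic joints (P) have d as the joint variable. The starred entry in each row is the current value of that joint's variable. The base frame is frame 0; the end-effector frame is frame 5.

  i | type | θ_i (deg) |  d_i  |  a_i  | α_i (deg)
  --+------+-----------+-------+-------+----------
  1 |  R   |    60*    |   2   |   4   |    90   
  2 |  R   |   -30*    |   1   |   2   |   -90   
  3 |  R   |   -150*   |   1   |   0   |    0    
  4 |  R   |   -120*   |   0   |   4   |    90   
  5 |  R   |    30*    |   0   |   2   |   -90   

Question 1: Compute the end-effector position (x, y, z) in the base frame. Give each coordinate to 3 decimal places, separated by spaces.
after link 1: o_1 = (2.0000, 3.4641, 2.0000)
after link 2: o_2 = (3.7321, 4.4641, 1.0000)
after link 3: o_3 = (3.9821, 4.8971, 1.8660)
after link 4: o_4 = (0.5179, 6.8971, 1.8660)
after link 5: o_5 = (-0.7321, 8.1962, 2.7321)

-0.732 8.196 2.732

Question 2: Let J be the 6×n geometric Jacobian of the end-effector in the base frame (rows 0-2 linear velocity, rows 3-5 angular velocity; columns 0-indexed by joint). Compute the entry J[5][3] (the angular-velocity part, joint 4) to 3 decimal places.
axis z_3 = (0.2500,0.4330,0.8660); lever o_n−o_3 = (-4.7141,3.2990,0.8660)
cross product → J_v[:, 3] = (-2.4821,-4.2990,2.8660)
J_ω[:, 3] = z_3
entry J[5][3] = 0.8660

0.866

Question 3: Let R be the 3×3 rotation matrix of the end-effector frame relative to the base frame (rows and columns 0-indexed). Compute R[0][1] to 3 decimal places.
End-effector y-axis (col 1 of R) = (-0.4330,-0.7500,0.5000)
R[0][1] = -0.4330

-0.433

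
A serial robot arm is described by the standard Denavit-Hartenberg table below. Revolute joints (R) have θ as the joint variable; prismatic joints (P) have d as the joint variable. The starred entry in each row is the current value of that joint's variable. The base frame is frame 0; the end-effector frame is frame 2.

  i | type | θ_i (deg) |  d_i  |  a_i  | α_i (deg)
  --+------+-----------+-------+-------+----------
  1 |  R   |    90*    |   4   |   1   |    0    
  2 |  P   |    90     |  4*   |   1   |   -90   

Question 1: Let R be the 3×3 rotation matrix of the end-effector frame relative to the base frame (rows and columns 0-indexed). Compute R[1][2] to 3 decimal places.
End-effector z-axis (col 2 of R) = (-0.0000,-1.0000,0.0000)
R[1][2] = -1.0000

-1.000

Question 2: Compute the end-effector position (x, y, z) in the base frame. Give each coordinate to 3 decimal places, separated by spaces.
-1.000 1.000 8.000

after link 1: o_1 = (0.0000, 1.0000, 4.0000)
after link 2: o_2 = (-1.0000, 1.0000, 8.0000)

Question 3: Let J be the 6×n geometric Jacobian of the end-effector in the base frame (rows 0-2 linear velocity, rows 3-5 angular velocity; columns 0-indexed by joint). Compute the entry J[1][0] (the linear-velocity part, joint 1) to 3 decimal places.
-1.000

axis z_0 = ẑ; lever o_n−o_0 = (-1.0000,1.0000,8.0000)
cross product → J_v[:, 0] = (-1.0000,-1.0000,0.0000)
J_ω[:, 0] = z_0
entry J[1][0] = -1.0000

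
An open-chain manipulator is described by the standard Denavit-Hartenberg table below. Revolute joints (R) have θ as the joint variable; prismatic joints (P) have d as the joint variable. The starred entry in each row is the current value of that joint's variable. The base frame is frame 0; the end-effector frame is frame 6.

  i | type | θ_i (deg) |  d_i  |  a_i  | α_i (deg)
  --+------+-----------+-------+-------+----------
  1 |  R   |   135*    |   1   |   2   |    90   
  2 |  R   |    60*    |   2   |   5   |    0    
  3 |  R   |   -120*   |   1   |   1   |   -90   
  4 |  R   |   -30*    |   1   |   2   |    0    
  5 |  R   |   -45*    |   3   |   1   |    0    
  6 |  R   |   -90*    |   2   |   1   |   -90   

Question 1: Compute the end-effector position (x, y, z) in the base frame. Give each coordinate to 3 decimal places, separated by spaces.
-3.878 11.267 6.576

after link 1: o_1 = (-1.4142, 1.4142, 1.0000)
after link 2: o_2 = (-1.7678, 4.5962, 5.3301)
after link 3: o_3 = (-1.4142, 5.6569, 4.4641)
after link 4: o_4 = (-1.9319, 7.5887, 3.4641)
after link 5: o_5 = (-3.1775, 10.2003, 4.7400)
after link 6: o_6 = (-3.8777, 11.2666, 6.5765)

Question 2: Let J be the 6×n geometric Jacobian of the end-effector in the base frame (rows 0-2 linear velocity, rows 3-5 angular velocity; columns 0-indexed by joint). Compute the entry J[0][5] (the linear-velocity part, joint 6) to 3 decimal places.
0.592

axis z_5 = (-0.6124,0.6124,0.5000); lever o_n−o_5 = (-0.7002,1.0663,1.8365)
cross product → J_v[:, 5] = (0.5915,0.7745,-0.2241)
J_ω[:, 5] = z_5
entry J[0][5] = 0.5915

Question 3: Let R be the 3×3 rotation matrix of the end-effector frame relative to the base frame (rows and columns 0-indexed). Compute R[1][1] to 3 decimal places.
End-effector y-axis (col 1 of R) = (0.6124,-0.6124,-0.5000)
R[1][1] = -0.6124

-0.612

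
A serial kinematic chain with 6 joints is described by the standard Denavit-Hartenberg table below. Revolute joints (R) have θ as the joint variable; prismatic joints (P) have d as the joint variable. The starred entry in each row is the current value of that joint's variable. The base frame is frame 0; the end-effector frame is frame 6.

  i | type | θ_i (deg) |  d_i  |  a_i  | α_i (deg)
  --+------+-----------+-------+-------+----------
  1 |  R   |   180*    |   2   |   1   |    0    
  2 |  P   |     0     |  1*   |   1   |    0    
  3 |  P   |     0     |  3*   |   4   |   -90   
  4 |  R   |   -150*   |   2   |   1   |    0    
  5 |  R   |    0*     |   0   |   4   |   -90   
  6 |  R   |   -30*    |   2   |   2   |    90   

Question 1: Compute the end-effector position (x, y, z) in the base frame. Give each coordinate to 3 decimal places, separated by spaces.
-1.170 -3.000 11.098

after link 1: o_1 = (-1.0000, 0.0000, 2.0000)
after link 2: o_2 = (-2.0000, 0.0000, 3.0000)
after link 3: o_3 = (-6.0000, 0.0000, 6.0000)
after link 4: o_4 = (-5.1340, -2.0000, 6.5000)
after link 5: o_5 = (-1.6699, -2.0000, 8.5000)
after link 6: o_6 = (-1.1699, -3.0000, 11.0981)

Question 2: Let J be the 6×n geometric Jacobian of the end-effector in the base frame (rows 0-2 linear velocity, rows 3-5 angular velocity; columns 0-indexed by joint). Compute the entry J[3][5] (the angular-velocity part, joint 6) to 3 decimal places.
-0.500

axis z_5 = (-0.5000,0.0000,0.8660); lever o_n−o_5 = (0.5000,-1.0000,2.5981)
cross product → J_v[:, 5] = (0.8660,1.7321,0.5000)
J_ω[:, 5] = z_5
entry J[3][5] = -0.5000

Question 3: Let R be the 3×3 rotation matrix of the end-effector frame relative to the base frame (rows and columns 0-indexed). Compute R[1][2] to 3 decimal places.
End-effector z-axis (col 2 of R) = (-0.4330,-0.8660,-0.2500)
R[1][2] = -0.8660

-0.866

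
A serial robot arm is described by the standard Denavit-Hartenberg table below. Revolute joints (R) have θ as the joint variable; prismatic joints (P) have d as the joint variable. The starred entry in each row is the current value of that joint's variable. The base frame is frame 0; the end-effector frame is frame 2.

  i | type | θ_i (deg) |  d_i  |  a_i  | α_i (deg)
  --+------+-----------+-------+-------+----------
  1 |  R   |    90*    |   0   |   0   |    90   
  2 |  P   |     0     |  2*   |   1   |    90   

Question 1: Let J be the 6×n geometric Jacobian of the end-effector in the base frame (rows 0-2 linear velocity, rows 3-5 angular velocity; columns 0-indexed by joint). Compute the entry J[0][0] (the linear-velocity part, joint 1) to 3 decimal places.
-1.000

axis z_0 = ẑ; lever o_n−o_0 = (2.0000,1.0000,0.0000)
cross product → J_v[:, 0] = (-1.0000,2.0000,0.0000)
J_ω[:, 0] = z_0
entry J[0][0] = -1.0000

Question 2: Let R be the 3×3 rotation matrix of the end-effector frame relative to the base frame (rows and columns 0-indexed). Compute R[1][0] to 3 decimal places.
1.000

End-effector x-axis (col 0 of R) = (0.0000,1.0000,0.0000)
R[1][0] = 1.0000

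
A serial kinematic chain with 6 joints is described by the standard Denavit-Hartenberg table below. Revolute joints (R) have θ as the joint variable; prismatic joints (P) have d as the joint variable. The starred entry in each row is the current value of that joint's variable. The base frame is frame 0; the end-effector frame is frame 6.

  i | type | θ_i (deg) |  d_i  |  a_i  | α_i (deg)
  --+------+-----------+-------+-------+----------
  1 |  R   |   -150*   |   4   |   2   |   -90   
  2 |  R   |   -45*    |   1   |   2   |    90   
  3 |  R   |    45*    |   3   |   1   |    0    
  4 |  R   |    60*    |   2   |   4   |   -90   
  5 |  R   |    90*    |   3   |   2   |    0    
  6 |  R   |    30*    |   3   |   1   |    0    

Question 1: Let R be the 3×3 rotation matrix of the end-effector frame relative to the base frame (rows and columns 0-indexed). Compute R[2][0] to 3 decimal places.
End-effector x-axis (col 0 of R) = (-0.8511,0.0663,-0.5209)
R[2][0] = -0.5209

-0.521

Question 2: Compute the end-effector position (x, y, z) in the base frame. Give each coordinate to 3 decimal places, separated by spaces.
3.788 -1.895 2.685

after link 1: o_1 = (-1.7321, -1.0000, 4.0000)
after link 2: o_2 = (-2.4568, -2.5731, 5.4142)
after link 3: o_3 = (-0.6991, -2.3748, 8.0355)
after link 4: o_4 = (3.0914, -4.6478, 8.7177)
after link 5: o_5 = (3.2530, -3.6579, 5.2544)
after link 6: o_6 = (3.7882, -1.8947, 2.6845)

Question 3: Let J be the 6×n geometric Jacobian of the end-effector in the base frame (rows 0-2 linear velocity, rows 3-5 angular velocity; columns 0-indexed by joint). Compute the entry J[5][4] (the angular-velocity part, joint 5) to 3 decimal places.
-0.683

axis z_4 = (0.4621,0.5657,-0.6830); lever o_n−o_4 = (0.6968,2.7531,-6.0332)
cross product → J_v[:, 4] = (-1.5322,2.3120,0.8781)
J_ω[:, 4] = z_4
entry J[5][4] = -0.6830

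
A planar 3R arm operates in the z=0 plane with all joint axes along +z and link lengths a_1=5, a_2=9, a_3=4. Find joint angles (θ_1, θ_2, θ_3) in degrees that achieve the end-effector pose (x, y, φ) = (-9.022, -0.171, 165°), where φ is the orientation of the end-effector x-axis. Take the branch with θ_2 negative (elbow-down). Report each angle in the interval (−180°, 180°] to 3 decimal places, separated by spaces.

wrist centre = target − a_3·(cos φ, sin φ) = (-5.1583, -1.2063)
cos θ_2 = (28.0631−5²−9²)/(2·5·9) = -0.8660; θ_2 = -149.9931° (elbow-down)
β = atan2(-1.2063,-5.1583) = -166.8378°; ψ = atan2(-4.5009,-2.7937) = -121.8275°
θ_1 = β − ψ = -45.0104°
θ_3 = φ − θ_1 − θ_2 = 0.0035° (wrapped to (-180°,180°])

-45.010 -149.993 0.003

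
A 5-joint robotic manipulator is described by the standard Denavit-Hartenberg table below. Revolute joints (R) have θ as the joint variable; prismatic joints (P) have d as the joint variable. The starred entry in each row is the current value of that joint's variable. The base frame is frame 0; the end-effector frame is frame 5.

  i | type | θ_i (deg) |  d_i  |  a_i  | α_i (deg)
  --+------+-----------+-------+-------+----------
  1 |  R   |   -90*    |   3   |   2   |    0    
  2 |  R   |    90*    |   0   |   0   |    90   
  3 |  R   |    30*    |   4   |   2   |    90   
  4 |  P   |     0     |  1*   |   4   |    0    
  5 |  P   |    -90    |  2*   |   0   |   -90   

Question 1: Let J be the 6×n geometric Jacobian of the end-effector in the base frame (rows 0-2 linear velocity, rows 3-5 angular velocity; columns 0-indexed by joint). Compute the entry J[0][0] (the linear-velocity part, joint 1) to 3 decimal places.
6.000

axis z_0 = ẑ; lever o_n−o_0 = (6.6962,-6.0000,3.4019)
cross product → J_v[:, 0] = (6.0000,6.6962,-0.0000)
J_ω[:, 0] = z_0
entry J[0][0] = 6.0000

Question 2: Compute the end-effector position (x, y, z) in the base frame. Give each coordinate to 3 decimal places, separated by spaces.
6.696 -6.000 3.402

after link 1: o_1 = (0.0000, -2.0000, 3.0000)
after link 2: o_2 = (0.0000, -2.0000, 3.0000)
after link 3: o_3 = (1.7321, -6.0000, 4.0000)
after link 4: o_4 = (5.6962, -6.0000, 5.1340)
after link 5: o_5 = (6.6962, -6.0000, 3.4019)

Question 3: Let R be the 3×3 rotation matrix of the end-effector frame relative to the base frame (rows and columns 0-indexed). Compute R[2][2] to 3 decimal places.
0.500

End-effector z-axis (col 2 of R) = (0.8660,-0.0000,0.5000)
R[2][2] = 0.5000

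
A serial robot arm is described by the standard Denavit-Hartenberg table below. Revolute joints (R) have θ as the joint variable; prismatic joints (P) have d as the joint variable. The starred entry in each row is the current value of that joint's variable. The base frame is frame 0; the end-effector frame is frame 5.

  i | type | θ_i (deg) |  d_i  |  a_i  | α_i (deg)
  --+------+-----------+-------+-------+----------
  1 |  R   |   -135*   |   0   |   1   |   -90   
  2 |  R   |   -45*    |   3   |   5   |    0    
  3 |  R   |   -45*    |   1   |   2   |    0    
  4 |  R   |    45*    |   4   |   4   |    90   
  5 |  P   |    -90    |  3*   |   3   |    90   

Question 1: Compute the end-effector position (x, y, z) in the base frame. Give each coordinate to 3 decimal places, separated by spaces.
-0.172 -7.243 10.485

after link 1: o_1 = (-0.7071, -0.7071, 0.0000)
after link 2: o_2 = (-1.0858, -5.3284, 3.5355)
after link 3: o_3 = (-0.3787, -6.0355, 5.5355)
after link 4: o_4 = (0.4497, -10.8640, 8.3640)
after link 5: o_5 = (-0.1716, -7.2426, 10.4853)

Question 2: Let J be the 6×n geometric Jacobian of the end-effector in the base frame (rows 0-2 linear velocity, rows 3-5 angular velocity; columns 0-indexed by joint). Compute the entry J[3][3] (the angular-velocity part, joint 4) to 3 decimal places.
axis z_3 = (0.7071,-0.7071,0.0000); lever o_n−o_3 = (0.2071,-1.2071,4.9497)
cross product → J_v[:, 3] = (-3.5000,-3.5000,-0.7071)
J_ω[:, 3] = z_3
entry J[3][3] = 0.7071

0.707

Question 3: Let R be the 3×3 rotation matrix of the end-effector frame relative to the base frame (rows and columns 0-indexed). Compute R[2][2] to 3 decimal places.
End-effector z-axis (col 2 of R) = (0.5000,0.5000,-0.7071)
R[2][2] = -0.7071

-0.707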